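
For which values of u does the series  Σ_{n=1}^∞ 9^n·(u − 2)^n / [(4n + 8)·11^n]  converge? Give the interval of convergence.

[7/9, 29/9)

The ratio of consecutive coefficients is [(4n + 8)/(4(n+1) + 8)] · 9/11 → 9/11.
Convergence for |u − 2| · 9/11 < 1, i.e. |u − 2| < 11/9. So R = 11/9.
Check u = 29/9: the terms are asymptotic to a nonzero constant times 1/n, so the series diverges by limit comparison with Σ 1/n.
When u = 7/9, the terms alternate in sign and decrease monotonically to 0 in absolute value (size ~ c/n), so the alternating series test gives convergence.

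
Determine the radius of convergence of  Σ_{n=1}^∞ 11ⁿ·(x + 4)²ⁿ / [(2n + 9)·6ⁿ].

R = √66/11

The ratio of consecutive coefficients is [(2n + 9)/(2(n+1) + 9)] · 11/6 → 11/6.
Since the exponent of (x + 4) increases by 2 each term, convergence requires |x + 4|² < 6/11, hence R = √66/11.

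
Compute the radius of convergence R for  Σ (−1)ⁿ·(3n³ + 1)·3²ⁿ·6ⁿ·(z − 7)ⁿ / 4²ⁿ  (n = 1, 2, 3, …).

Ratio test: |a_{n+1}/a_n| = [(3(n+1)³ + 1)/(3n³ + 1)] · 9·6/16 → 27/8 as n → ∞.
Thus R = 1/(27/8) = 8/27.

R = 8/27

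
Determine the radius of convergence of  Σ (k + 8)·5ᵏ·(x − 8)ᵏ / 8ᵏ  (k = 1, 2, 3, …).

R = 8/5

By the ratio test, |a_{k+1}/a_k| = [((k+1) + 8)/(k + 8)] · 5/8 → 5/8.
Convergence for |x − 8| · 5/8 < 1, i.e. |x − 8| < 8/5. So R = 8/5.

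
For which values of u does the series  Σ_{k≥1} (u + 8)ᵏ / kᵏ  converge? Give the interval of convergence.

(−∞, ∞)

By the Cauchy root test, |a_k|^(1/k) = 1/k → 0.
Since the k-th root of |a_k| tends to 0, the series converges for all real u; R = ∞.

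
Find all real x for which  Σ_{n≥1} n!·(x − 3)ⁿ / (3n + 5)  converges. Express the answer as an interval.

{3}

By the ratio test, |a_{n+1}/a_n| = (n+1) · (3n + 5)/(3(n+1) + 5) → ∞.
Since the ratio → ∞, the series diverges for every x ≠ 3, and R = 0.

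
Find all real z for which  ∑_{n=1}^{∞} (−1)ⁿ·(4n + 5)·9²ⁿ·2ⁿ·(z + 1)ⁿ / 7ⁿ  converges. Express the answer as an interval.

The ratio of consecutive coefficients is [(4(n+1) + 5)/(4n + 5)] · 81·2/7 → 162/7.
Hence the series converges for |z + 1| < 1/(162/7) = 7/162, so the radius of convergence is 7/162.
At z = -155/162: the terms have absolute value of order n, which does not tend to 0, so the series diverges by the divergence test.
Check z = -169/162: the terms do not tend to 0, so the series diverges.

(-169/162, -155/162)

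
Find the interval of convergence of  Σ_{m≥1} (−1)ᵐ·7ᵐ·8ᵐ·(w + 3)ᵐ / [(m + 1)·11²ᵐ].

Apply the ratio test: |a_{m+1}| / |a_m| = [(m + 1)/((m+1) + 1)] · 7·8/121, which tends to 56/121 as m → ∞.
Thus R = 1/(56/121) = 121/56.
Endpoint w = -47/56: convergence follows from the alternating series test (terms decrease monotonically to 0).
Endpoint w = -289/56: the terms behave like c/m; limit comparison with the harmonic series gives divergence.

(-289/56, -47/56]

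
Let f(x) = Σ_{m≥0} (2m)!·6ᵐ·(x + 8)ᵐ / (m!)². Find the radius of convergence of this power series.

Ratio test: |a_{m+1}/a_m| = (2m+1)·(2m+2)/(m+1)² · 6 → 24 as m → ∞.
Hence the series converges for |x + 8| < 1/(24) = 1/24, so the radius of convergence is 1/24.

R = 1/24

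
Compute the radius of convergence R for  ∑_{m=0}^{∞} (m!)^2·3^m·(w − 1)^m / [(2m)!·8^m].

R = 32/3

Ratio test: |a_{m+1}/a_m| = (m+1)²/[(2m+1)·(2m+2)] · 3/8 → 3/32 as m → ∞.
The series converges when 3/32 · |w − 1| < 1, giving R = 32/3.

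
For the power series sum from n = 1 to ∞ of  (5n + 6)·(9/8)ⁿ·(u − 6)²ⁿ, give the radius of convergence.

R = 2√2/3

By the ratio test, |a_{n+1}/a_n| = [(5(n+1) + 6)/(5n + 6)] · 9/8 → 9/8.
Since the exponent of (u − 6) increases by 2 each term, convergence requires |u − 6|² < 8/9, hence R = 2√2/3.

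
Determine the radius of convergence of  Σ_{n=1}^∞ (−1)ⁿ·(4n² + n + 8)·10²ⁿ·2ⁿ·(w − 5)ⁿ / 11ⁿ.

Apply the ratio test: |a_{n+1}| / |a_n| = [(4(n+1)² + (n+1) + 8)/(4n² + n + 8)] · 100·2/11, which tends to 200/11 as n → ∞.
Thus R = 1/(200/11) = 11/200.

R = 11/200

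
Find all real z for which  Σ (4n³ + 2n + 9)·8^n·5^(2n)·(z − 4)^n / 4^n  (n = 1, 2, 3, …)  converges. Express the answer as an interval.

(199/50, 201/50)

Ratio test: |a_{n+1}/a_n| = [(4(n+1)³ + 2(n+1) + 9)/(4n³ + 2n + 9)] · 8·25/4 → 50 as n → ∞.
Thus R = 1/(50) = 1/50.
Check z = 201/50: the terms do not tend to 0, so the series diverges.
When z = 199/50, the n-th term does not approach 0; divergence by the term test.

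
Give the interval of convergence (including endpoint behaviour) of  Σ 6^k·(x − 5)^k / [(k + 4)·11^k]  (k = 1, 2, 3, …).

[19/6, 41/6)

Apply the ratio test: |a_{k+1}| / |a_k| = [(k + 4)/((k+1) + 4)] · 6/11, which tends to 6/11 as k → ∞.
The series converges when 6/11 · |x − 5| < 1, giving R = 11/6.
Endpoint x = 41/6: the terms are asymptotic to a nonzero constant times 1/k, so the series diverges by limit comparison with Σ 1/k.
Endpoint x = 19/6: convergence follows from the alternating series test (terms decrease monotonically to 0).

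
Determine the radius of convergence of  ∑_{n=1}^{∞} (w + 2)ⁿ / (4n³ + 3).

Ratio test: |a_{n+1}/a_n| = (4n³ + 3)/(4(n+1)³ + 3) → 1 as n → ∞.
Convergence for |w + 2| < 1, so R = 1.

R = 1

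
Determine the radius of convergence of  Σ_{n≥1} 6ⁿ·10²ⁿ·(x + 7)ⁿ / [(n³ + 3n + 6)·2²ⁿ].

R = 1/150

Ratio test: |a_{n+1}/a_n| = [(n³ + 3n + 6)/((n+1)³ + 3(n+1) + 6)] · 6·100/4 → 150 as n → ∞.
Convergence for |x + 7| · 150 < 1, i.e. |x + 7| < 1/150. So R = 1/150.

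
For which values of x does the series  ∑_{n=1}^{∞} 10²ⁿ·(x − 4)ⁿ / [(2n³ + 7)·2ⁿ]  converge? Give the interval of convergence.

Apply the ratio test: |a_{n+1}| / |a_n| = [(2n³ + 7)/(2(n+1)³ + 7)] · 100/2, which tends to 50 as n → ∞.
Hence the series converges for |x − 4| < 1/(50) = 1/50, so the radius of convergence is 1/50.
At x = 201/50: the series is dominated by a constant times Σ 1/n³, which converges (p = 3 > 1).
Endpoint x = 199/50: absolute convergence follows by limit comparison with Σ 1/n³.

[199/50, 201/50]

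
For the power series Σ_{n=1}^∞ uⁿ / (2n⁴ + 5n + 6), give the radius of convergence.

The ratio of consecutive coefficients is (2n⁴ + 5n + 6)/(2(n+1)⁴ + 5(n+1) + 6) → 1.
Hence R = 1.

R = 1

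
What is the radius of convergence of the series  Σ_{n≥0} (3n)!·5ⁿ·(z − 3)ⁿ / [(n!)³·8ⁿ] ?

R = 8/135

Apply the ratio test: |a_{n+1}| / |a_n| = (3n+1)·(3n+2)·(3n+3)/(n+1)³ · 5/8, which tends to 135/8 as n → ∞.
Hence the series converges for |z − 3| < 1/(135/8) = 8/135, so the radius of convergence is 8/135.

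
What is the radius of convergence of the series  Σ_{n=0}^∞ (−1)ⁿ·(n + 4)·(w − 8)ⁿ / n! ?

R = ∞

The ratio of consecutive coefficients is ((n+1) + 4)/(n + 4) · 1/(n+1) → 0.
The ratio tends to 0 regardless of w, hence R = ∞.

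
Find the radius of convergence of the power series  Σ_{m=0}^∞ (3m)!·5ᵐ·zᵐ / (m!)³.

Apply the ratio test: |a_{m+1}| / |a_m| = (3m+1)·(3m+2)·(3m+3)/(m+1)³ · 5, which tends to 135 as m → ∞.
Hence the series converges for |z| < 1/(135) = 1/135, so the radius of convergence is 1/135.

R = 1/135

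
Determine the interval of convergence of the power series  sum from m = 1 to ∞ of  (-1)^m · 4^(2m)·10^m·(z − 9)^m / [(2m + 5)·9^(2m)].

(1359/160, 1521/160]

By the ratio test, |a_{m+1}/a_m| = [(2m + 5)/(2(m+1) + 5)] · 16·10/81 → 160/81.
Convergence for |z − 9| · 160/81 < 1, i.e. |z − 9| < 81/160. So R = 81/160.
When z = 1521/160, an alternating series whose terms decrease to 0 in absolute value, so it converges by the Leibniz criterion.
Endpoint z = 1359/160: comparison with the harmonic series Σ 1/m shows the series diverges.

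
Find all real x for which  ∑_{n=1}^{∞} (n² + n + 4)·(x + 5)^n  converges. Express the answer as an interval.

Apply the ratio test: |a_{n+1}| / |a_n| = ((n+1)² + (n+1) + 4)/(n² + n + 4), which tends to 1 as n → ∞.
Hence R = 1.
Check x = -4: the terms have absolute value of order n², which does not tend to 0, so the series diverges by the divergence test.
At x = -6: the terms do not tend to 0, so the series diverges.

(-6, -4)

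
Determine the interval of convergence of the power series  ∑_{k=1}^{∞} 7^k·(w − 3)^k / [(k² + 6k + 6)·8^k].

[13/7, 29/7]

By the ratio test, |a_{k+1}/a_k| = [(k² + 6k + 6)/((k+1)² + 6(k+1) + 6)] · 7/8 → 7/8.
The series converges when 7/8 · |w − 3| < 1, giving R = 8/7.
Endpoint w = 29/7: the terms are on the order of 1/k², so the series converges absolutely by comparison with the p-series (p = 2 > 1).
Endpoint w = 13/7: the series is dominated by a constant times Σ 1/k², which converges (p = 2 > 1).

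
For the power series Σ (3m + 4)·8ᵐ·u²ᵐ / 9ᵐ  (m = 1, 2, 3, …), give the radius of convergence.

R = 3√2/4

By the ratio test, |a_{m+1}/a_m| = [(3(m+1) + 4)/(3m + 4)] · 8/9 → 8/9.
Successive powers of u differ by 2, so the series converges when |u|² · 8/9 < 1, i.e. |u| < √(9/8). So R = 3√2/4.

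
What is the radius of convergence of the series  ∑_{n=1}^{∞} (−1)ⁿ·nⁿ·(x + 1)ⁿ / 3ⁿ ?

By the Cauchy root test, |a_n|^(1/n) = n/3 → ∞.
The root grows without bound, so R = 0 (convergence only at x = -1).

R = 0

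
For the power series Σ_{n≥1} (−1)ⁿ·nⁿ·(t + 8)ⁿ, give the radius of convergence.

R = 0

By the Cauchy root test, |a_n|^(1/n) = n → ∞.
Since the n-th root of |a_n| is unbounded, the series converges only at t = -8; R = 0.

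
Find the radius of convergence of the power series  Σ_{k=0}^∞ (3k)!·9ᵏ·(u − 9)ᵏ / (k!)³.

The ratio of consecutive coefficients is (3k+1)·(3k+2)·(3k+3)/(k+1)³ · 9 → 243.
Hence the series converges for |u − 9| < 1/(243) = 1/243, so the radius of convergence is 1/243.

R = 1/243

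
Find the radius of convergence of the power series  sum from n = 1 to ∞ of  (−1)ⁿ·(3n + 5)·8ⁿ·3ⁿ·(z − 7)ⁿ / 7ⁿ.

Ratio test: |a_{n+1}/a_n| = [(3(n+1) + 5)/(3n + 5)] · 8·3/7 → 24/7 as n → ∞.
Hence the series converges for |z − 7| < 1/(24/7) = 7/24, so the radius of convergence is 7/24.

R = 7/24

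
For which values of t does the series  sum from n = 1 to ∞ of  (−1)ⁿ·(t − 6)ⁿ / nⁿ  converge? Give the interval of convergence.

(−∞, ∞)

Applying the root test, |a_n|^(1/n) = 1/n → 0.
Since the n-th root of |a_n| tends to 0, the series converges for all real t; R = ∞.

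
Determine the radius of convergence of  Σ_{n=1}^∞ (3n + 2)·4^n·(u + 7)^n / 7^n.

R = 7/4

Ratio test: |a_{n+1}/a_n| = [(3(n+1) + 2)/(3n + 2)] · 4/7 → 4/7 as n → ∞.
Convergence for |u + 7| · 4/7 < 1, i.e. |u + 7| < 7/4. So R = 7/4.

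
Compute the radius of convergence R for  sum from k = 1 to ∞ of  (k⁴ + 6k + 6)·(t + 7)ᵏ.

R = 1

The ratio of consecutive coefficients is ((k+1)⁴ + 6(k+1) + 6)/(k⁴ + 6k + 6) → 1.
Hence R = 1.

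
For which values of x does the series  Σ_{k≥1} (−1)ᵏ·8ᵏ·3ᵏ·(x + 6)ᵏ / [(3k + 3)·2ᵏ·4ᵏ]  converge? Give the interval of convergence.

Ratio test: |a_{k+1}/a_k| = [(3k + 3)/(3(k+1) + 3)] · 8·3/(2·4) → 3 as k → ∞.
Convergence for |x + 6| · 3 < 1, i.e. |x + 6| < 1/3. So R = 1/3.
When x = -17/3, an alternating series whose terms decrease to 0 in absolute value, so it converges by the Leibniz criterion.
Endpoint x = -19/3: the terms behave like c/k; limit comparison with the harmonic series gives divergence.

(-19/3, -17/3]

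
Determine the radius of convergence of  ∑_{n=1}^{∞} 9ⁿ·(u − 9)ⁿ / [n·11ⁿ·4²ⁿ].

R = 176/9

Apply the ratio test: |a_{n+1}| / |a_n| = [n/(n+1)] · 9/(11·16), which tends to 9/176 as n → ∞.
Hence the series converges for |u − 9| < 1/(9/176) = 176/9, so the radius of convergence is 176/9.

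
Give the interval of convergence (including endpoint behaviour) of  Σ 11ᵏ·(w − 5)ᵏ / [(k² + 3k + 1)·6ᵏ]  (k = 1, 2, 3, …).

[49/11, 61/11]

Ratio test: |a_{k+1}/a_k| = [(k² + 3k + 1)/((k+1)² + 3(k+1) + 1)] · 11/6 → 11/6 as k → ∞.
Convergence for |w − 5| · 11/6 < 1, i.e. |w − 5| < 6/11. So R = 6/11.
When w = 61/11, absolute convergence follows by limit comparison with Σ 1/k².
Check w = 49/11: absolute convergence follows by limit comparison with Σ 1/k².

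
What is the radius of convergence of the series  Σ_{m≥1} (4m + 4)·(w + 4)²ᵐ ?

Apply the ratio test: |a_{m+1}| / |a_m| = (4(m+1) + 4)/(4m + 4), which tends to 1 as m → ∞.
Since the exponent of (w + 4) increases by 2 each term, convergence requires |w + 4|² < 1, hence R = 1.

R = 1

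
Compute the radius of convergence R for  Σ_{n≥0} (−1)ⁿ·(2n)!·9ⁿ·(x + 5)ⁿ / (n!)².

R = 1/36

By the ratio test, |a_{n+1}/a_n| = (2n+1)·(2n+2)/(n+1)² · 9 → 36.
Hence the series converges for |x + 5| < 1/(36) = 1/36, so the radius of convergence is 1/36.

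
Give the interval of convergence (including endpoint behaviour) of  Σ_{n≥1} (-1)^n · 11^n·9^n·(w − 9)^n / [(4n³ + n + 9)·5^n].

Ratio test: |a_{n+1}/a_n| = [(4n³ + n + 9)/(4(n+1)³ + (n+1) + 9)] · 11·9/5 → 99/5 as n → ∞.
Hence the series converges for |w − 9| < 1/(99/5) = 5/99, so the radius of convergence is 5/99.
Check w = 896/99: the series is dominated by a constant times Σ 1/n³, which converges (p = 3 > 1).
Endpoint w = 886/99: the series is dominated by a constant times Σ 1/n³, which converges (p = 3 > 1).

[886/99, 896/99]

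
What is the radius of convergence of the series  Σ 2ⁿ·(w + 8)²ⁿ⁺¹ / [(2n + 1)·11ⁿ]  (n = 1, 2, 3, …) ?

The ratio of consecutive coefficients is [(2n + 1)/(2(n+1) + 1)] · 2/11 → 2/11.
Since the exponent of (w + 8) increases by 2 each term, convergence requires |w + 8|² < 11/2, hence R = √22/2.

R = √22/2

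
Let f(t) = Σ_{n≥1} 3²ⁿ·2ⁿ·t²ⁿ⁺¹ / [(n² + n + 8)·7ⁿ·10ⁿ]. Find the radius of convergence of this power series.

Apply the ratio test: |a_{n+1}| / |a_n| = [(n² + n + 8)/((n+1)² + (n+1) + 8)] · 9·2/(7·10), which tends to 9/35 as n → ∞.
Since the exponent of t increases by 2 each term, convergence requires |t|² < 35/9, hence R = √35/3.

R = √35/3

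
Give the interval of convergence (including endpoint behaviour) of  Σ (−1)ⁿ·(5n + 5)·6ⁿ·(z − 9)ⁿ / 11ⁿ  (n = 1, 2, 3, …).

(43/6, 65/6)

By the ratio test, |a_{n+1}/a_n| = [(5(n+1) + 5)/(5n + 5)] · 6/11 → 6/11.
Convergence for |z − 9| · 6/11 < 1, i.e. |z − 9| < 11/6. So R = 11/6.
Endpoint z = 65/6: the terms do not tend to 0, so the series diverges.
Check z = 43/6: the terms have absolute value of order n, which does not tend to 0, so the series diverges by the divergence test.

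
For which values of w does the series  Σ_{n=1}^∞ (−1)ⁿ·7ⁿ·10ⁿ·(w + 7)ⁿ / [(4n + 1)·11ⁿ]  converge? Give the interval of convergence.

Apply the ratio test: |a_{n+1}| / |a_n| = [(4n + 1)/(4(n+1) + 1)] · 7·10/11, which tends to 70/11 as n → ∞.
Thus R = 1/(70/11) = 11/70.
At w = -479/70: convergence follows from the alternating series test (terms decrease monotonically to 0).
Endpoint w = -501/70: the terms behave like c/n; limit comparison with the harmonic series gives divergence.

(-501/70, -479/70]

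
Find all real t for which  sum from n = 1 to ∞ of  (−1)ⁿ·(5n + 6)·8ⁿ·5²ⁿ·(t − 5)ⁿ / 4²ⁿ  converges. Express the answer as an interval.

(123/25, 127/25)

The ratio of consecutive coefficients is [(5(n+1) + 6)/(5n + 6)] · 8·25/16 → 25/2.
Hence the series converges for |t − 5| < 1/(25/2) = 2/25, so the radius of convergence is 2/25.
At t = 127/25: the n-th term does not approach 0; divergence by the term test.
At t = 123/25: the terms do not tend to 0, so the series diverges.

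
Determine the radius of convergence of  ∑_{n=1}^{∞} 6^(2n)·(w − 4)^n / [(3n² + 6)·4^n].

By the ratio test, |a_{n+1}/a_n| = [(3n² + 6)/(3(n+1)² + 6)] · 36/4 → 9.
Hence the series converges for |w − 4| < 1/(9) = 1/9, so the radius of convergence is 1/9.

R = 1/9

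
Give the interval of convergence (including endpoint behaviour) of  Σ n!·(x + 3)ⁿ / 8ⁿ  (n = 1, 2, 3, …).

{-3}

By the ratio test, |a_{n+1}/a_n| = (n+1) · 1/8 → ∞.
Since the ratio → ∞, the series diverges for every x ≠ -3, and R = 0.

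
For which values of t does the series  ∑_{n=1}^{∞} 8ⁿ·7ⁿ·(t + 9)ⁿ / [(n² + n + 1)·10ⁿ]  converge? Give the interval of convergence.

The ratio of consecutive coefficients is [(n² + n + 1)/((n+1)² + (n+1) + 1)] · 8·7/10 → 28/5.
The series converges when 28/5 · |t + 9| < 1, giving R = 5/28.
Check t = -247/28: the terms are on the order of 1/n², so the series converges absolutely by comparison with the p-series (p = 2 > 1).
At t = -257/28: the terms are on the order of 1/n², so the series converges absolutely by comparison with the p-series (p = 2 > 1).

[-257/28, -247/28]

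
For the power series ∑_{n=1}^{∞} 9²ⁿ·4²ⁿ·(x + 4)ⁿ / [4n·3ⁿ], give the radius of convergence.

R = 1/432

Ratio test: |a_{n+1}/a_n| = [4n/4(n+1)] · 81·16/3 → 432 as n → ∞.
Hence the series converges for |x + 4| < 1/(432) = 1/432, so the radius of convergence is 1/432.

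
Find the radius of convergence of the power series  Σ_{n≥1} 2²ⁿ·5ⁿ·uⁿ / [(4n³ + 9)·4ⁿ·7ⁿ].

Apply the ratio test: |a_{n+1}| / |a_n| = [(4n³ + 9)/(4(n+1)³ + 9)] · 4·5/(4·7), which tends to 5/7 as n → ∞.
Hence the series converges for |u| < 1/(5/7) = 7/5, so the radius of convergence is 7/5.

R = 7/5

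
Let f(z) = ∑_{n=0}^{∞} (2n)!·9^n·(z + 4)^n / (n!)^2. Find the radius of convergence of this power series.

R = 1/36

Ratio test: |a_{n+1}/a_n| = (2n+1)·(2n+2)/(n+1)² · 9 → 36 as n → ∞.
Thus R = 1/(36) = 1/36.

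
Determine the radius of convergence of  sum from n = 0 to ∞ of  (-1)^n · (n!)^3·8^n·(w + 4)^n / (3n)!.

Ratio test: |a_{n+1}/a_n| = (n+1)³/[(3n+1)·(3n+2)·(3n+3)] · 8 → 8/27 as n → ∞.
Thus R = 1/(8/27) = 27/8.

R = 27/8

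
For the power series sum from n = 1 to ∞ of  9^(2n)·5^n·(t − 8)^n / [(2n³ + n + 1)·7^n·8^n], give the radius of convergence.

Apply the ratio test: |a_{n+1}| / |a_n| = [(2n³ + n + 1)/(2(n+1)³ + (n+1) + 1)] · 81·5/(7·8), which tends to 405/56 as n → ∞.
Hence the series converges for |t − 8| < 1/(405/56) = 56/405, so the radius of convergence is 56/405.

R = 56/405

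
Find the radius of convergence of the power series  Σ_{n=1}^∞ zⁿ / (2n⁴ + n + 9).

R = 1

By the ratio test, |a_{n+1}/a_n| = (2n⁴ + n + 9)/(2(n+1)⁴ + (n+1) + 9) → 1.
So the series converges when |z| < 1 and diverges when |z| > 1; R = 1.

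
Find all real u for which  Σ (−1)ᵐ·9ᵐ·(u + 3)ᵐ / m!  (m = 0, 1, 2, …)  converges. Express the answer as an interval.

Ratio test: |a_{m+1}/a_m| = 9 · 1/(m+1) → 0 as m → ∞.
The limit is 0, so the series converges for all u; R = ∞.

(−∞, ∞)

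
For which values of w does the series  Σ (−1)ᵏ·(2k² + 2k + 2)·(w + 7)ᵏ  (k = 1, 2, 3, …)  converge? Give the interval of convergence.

(-8, -6)

By the ratio test, |a_{k+1}/a_k| = (2(k+1)² + 2(k+1) + 2)/(2k² + 2k + 2) → 1.
Convergence for |w + 7| < 1, so R = 1.
Check w = -6: the k-th term does not approach 0; divergence by the term test.
At w = -8: the terms do not tend to 0, so the series diverges.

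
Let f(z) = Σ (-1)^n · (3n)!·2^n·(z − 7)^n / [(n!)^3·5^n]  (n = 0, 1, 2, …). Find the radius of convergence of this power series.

R = 5/54

The ratio of consecutive coefficients is (3n+1)·(3n+2)·(3n+3)/(n+1)³ · 2/5 → 54/5.
The series converges when 54/5 · |z − 7| < 1, giving R = 5/54.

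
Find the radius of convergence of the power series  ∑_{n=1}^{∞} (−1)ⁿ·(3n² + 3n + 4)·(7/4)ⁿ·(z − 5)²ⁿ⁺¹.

Ratio test: |a_{n+1}/a_n| = [(3(n+1)² + 3(n+1) + 4)/(3n² + 3n + 4)] · 7/4 → 7/4 as n → ∞.
Writing y = (z − 5)², the series in y has radius 4/7, so |z − 5| < √(4/7) and R = 2√7/7.

R = 2√7/7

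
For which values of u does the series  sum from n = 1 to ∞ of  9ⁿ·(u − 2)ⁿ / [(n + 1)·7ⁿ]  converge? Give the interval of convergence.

[11/9, 25/9)

By the ratio test, |a_{n+1}/a_n| = [(n + 1)/((n+1) + 1)] · 9/7 → 9/7.
Thus R = 1/(9/7) = 7/9.
Endpoint u = 25/9: the terms are asymptotic to a nonzero constant times 1/n, so the series diverges by limit comparison with Σ 1/n.
At u = 11/9: convergence follows from the alternating series test (terms decrease monotonically to 0).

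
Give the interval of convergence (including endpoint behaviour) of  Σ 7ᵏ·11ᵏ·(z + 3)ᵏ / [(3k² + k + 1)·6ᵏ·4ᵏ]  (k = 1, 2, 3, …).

[-255/77, -207/77]

Apply the ratio test: |a_{k+1}| / |a_k| = [(3k² + k + 1)/(3(k+1)² + (k+1) + 1)] · 7·11/(6·4), which tends to 77/24 as k → ∞.
The series converges when 77/24 · |z + 3| < 1, giving R = 24/77.
When z = -207/77, absolute convergence follows by limit comparison with Σ 1/k².
At z = -255/77: the terms are on the order of 1/k², so the series converges absolutely by comparison with the p-series (p = 2 > 1).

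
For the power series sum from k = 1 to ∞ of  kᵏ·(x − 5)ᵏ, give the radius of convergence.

By the Cauchy root test, |a_k|^(1/k) = k → ∞.
Since the k-th root of |a_k| is unbounded, the series converges only at x = 5; R = 0.

R = 0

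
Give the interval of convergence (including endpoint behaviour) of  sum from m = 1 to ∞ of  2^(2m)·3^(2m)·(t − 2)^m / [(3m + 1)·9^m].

The ratio of consecutive coefficients is [(3m + 1)/(3(m+1) + 1)] · 4·9/9 → 4.
The series converges when 4 · |t − 2| < 1, giving R = 1/4.
Check t = 9/4: the terms behave like c/m; limit comparison with the harmonic series gives divergence.
Endpoint t = 7/4: an alternating series whose terms decrease to 0 in absolute value, so it converges by the Leibniz criterion.

[7/4, 9/4)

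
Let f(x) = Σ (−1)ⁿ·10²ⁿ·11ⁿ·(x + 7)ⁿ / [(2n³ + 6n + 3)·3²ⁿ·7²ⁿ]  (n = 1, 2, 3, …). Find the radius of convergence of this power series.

R = 441/1100

Apply the ratio test: |a_{n+1}| / |a_n| = [(2n³ + 6n + 3)/(2(n+1)³ + 6(n+1) + 3)] · 100·11/(9·49), which tends to 1100/441 as n → ∞.
Thus R = 1/(1100/441) = 441/1100.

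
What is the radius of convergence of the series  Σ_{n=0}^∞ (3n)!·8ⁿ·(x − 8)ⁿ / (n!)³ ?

Apply the ratio test: |a_{n+1}| / |a_n| = (3n+1)·(3n+2)·(3n+3)/(n+1)³ · 8, which tends to 216 as n → ∞.
Hence the series converges for |x − 8| < 1/(216) = 1/216, so the radius of convergence is 1/216.

R = 1/216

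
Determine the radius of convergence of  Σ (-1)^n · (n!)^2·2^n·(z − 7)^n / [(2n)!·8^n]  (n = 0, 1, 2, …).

R = 16

Apply the ratio test: |a_{n+1}| / |a_n| = (n+1)²/[(2n+1)·(2n+2)] · 2/8, which tends to 1/16 as n → ∞.
The series converges when 1/16 · |z − 7| < 1, giving R = 16.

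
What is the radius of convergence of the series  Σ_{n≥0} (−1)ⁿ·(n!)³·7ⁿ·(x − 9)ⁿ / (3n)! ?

By the ratio test, |a_{n+1}/a_n| = (n+1)³/[(3n+1)·(3n+2)·(3n+3)] · 7 → 7/27.
Convergence for |x − 9| · 7/27 < 1, i.e. |x − 9| < 27/7. So R = 27/7.

R = 27/7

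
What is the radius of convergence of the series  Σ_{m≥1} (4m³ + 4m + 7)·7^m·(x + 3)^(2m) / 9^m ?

R = 3√7/7

By the ratio test, |a_{m+1}/a_m| = [(4(m+1)³ + 4(m+1) + 7)/(4m³ + 4m + 7)] · 7/9 → 7/9.
Writing y = (x + 3)², the series in y has radius 9/7, so |x + 3| < √(9/7) and R = 3√7/7.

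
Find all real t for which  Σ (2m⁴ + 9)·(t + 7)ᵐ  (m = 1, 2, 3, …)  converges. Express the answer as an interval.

(-8, -6)

By the ratio test, |a_{m+1}/a_m| = (2(m+1)⁴ + 9)/(2m⁴ + 9) → 1.
So the series converges when |t + 7| < 1 and diverges when |t + 7| > 1; R = 1.
Endpoint t = -6: the terms have absolute value of order m⁴, which does not tend to 0, so the series diverges by the divergence test.
When t = -8, the m-th term does not approach 0; divergence by the term test.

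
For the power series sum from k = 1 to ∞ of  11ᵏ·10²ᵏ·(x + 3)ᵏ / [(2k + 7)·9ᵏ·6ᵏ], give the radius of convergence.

Apply the ratio test: |a_{k+1}| / |a_k| = [(2k + 7)/(2(k+1) + 7)] · 11·100/(9·6), which tends to 550/27 as k → ∞.
Hence the series converges for |x + 3| < 1/(550/27) = 27/550, so the radius of convergence is 27/550.

R = 27/550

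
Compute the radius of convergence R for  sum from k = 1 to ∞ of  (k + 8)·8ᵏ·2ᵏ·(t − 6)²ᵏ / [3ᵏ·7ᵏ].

By the ratio test, |a_{k+1}/a_k| = [((k+1) + 8)/(k + 8)] · 8·2/(3·7) → 16/21.
Successive powers of (t − 6) differ by 2, so the series converges when |t − 6|² · 16/21 < 1, i.e. |t − 6| < √(21/16). So R = √21/4.

R = √21/4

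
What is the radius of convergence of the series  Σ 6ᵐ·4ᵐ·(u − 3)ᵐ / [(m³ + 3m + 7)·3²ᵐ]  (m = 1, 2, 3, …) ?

Apply the ratio test: |a_{m+1}| / |a_m| = [(m³ + 3m + 7)/((m+1)³ + 3(m+1) + 7)] · 6·4/9, which tends to 8/3 as m → ∞.
Thus R = 1/(8/3) = 3/8.

R = 3/8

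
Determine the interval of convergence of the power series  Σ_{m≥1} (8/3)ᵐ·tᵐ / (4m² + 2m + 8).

[-3/8, 3/8]

Ratio test: |a_{m+1}/a_m| = [(4m² + 2m + 8)/(4(m+1)² + 2(m+1) + 8)] · 8/3 → 8/3 as m → ∞.
Thus R = 1/(8/3) = 3/8.
When t = 3/8, the terms are on the order of 1/m², so the series converges absolutely by comparison with the p-series (p = 2 > 1).
When t = -3/8, the terms are on the order of 1/m², so the series converges absolutely by comparison with the p-series (p = 2 > 1).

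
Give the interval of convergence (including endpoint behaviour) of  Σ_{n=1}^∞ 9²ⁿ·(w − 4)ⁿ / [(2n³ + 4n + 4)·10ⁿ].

Ratio test: |a_{n+1}/a_n| = [(2n³ + 4n + 4)/(2(n+1)³ + 4(n+1) + 4)] · 81/10 → 81/10 as n → ∞.
Convergence for |w − 4| · 81/10 < 1, i.e. |w − 4| < 10/81. So R = 10/81.
When w = 334/81, the terms are on the order of 1/n³, so the series converges absolutely by comparison with the p-series (p = 3 > 1).
At w = 314/81: absolute convergence follows by limit comparison with Σ 1/n³.

[314/81, 334/81]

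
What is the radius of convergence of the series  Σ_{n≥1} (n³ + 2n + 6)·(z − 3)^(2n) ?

R = 1

Ratio test: |a_{n+1}/a_n| = ((n+1)³ + 2(n+1) + 6)/(n³ + 2n + 6) → 1 as n → ∞.
Writing y = (z − 3)², the series in y has radius 1, so |z − 3| < √(1) = 1 and R = 1.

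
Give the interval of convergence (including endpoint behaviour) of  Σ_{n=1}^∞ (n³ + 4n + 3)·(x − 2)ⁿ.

Apply the ratio test: |a_{n+1}| / |a_n| = ((n+1)³ + 4(n+1) + 3)/(n³ + 4n + 3), which tends to 1 as n → ∞.
Convergence for |x − 2| < 1, so R = 1.
Endpoint x = 3: the terms do not tend to 0, so the series diverges.
At x = 1: the terms do not tend to 0, so the series diverges.

(1, 3)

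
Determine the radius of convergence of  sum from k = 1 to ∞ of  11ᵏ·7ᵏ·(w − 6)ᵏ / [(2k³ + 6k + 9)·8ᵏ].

R = 8/77

By the ratio test, |a_{k+1}/a_k| = [(2k³ + 6k + 9)/(2(k+1)³ + 6(k+1) + 9)] · 11·7/8 → 77/8.
Thus R = 1/(77/8) = 8/77.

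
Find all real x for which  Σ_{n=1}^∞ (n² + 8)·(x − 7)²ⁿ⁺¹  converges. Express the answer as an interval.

Ratio test: |a_{n+1}/a_n| = ((n+1)² + 8)/(n² + 8) → 1 as n → ∞.
Successive powers of (x − 7) differ by 2, so the series converges when |x − 7|² · 1 < 1, i.e. |x − 7| < √(1) = 1. So R = 1.
Endpoint x = 8: the n-th term does not approach 0; divergence by the term test.
When x = 6, the terms do not tend to 0, so the series diverges.

(6, 8)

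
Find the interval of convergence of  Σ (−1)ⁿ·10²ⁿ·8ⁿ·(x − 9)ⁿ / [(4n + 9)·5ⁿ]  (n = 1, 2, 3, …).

(1439/160, 1441/160]

The ratio of consecutive coefficients is [(4n + 9)/(4(n+1) + 9)] · 100·8/5 → 160.
Convergence for |x − 9| · 160 < 1, i.e. |x − 9| < 1/160. So R = 1/160.
Endpoint x = 1441/160: the terms alternate in sign and decrease monotonically to 0 in absolute value (size ~ c/n), so the alternating series test gives convergence.
Check x = 1439/160: the terms behave like c/n; limit comparison with the harmonic series gives divergence.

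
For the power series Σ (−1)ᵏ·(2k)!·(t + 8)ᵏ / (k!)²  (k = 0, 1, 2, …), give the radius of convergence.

Apply the ratio test: |a_{k+1}| / |a_k| = (2k+1)·(2k+2)/(k+1)², which tends to 4 as k → ∞.
Convergence for |t + 8| · 4 < 1, i.e. |t + 8| < 1/4. So R = 1/4.

R = 1/4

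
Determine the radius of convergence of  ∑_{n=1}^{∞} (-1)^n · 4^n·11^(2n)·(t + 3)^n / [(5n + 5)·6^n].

R = 3/242

Ratio test: |a_{n+1}/a_n| = [(5n + 5)/(5(n+1) + 5)] · 4·121/6 → 242/3 as n → ∞.
Hence the series converges for |t + 3| < 1/(242/3) = 3/242, so the radius of convergence is 3/242.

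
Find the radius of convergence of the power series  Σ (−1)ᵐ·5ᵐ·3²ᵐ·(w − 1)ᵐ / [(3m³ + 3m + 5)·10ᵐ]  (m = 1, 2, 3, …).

By the ratio test, |a_{m+1}/a_m| = [(3m³ + 3m + 5)/(3(m+1)³ + 3(m+1) + 5)] · 5·9/10 → 9/2.
Convergence for |w − 1| · 9/2 < 1, i.e. |w − 1| < 2/9. So R = 2/9.

R = 2/9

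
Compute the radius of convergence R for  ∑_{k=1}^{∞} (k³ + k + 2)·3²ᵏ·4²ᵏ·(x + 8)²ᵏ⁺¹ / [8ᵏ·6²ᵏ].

Apply the ratio test: |a_{k+1}| / |a_k| = [((k+1)³ + (k+1) + 2)/(k³ + k + 2)] · 9·16/(8·36), which tends to 1/2 as k → ∞.
Writing y = (x + 8)², the series in y has radius 2, so |x + 8| < √(2) and R = √2.

R = √2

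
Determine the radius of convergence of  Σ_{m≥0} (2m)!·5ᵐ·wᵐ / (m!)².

By the ratio test, |a_{m+1}/a_m| = (2m+1)·(2m+2)/(m+1)² · 5 → 20.
The series converges when 20 · |w| < 1, giving R = 1/20.

R = 1/20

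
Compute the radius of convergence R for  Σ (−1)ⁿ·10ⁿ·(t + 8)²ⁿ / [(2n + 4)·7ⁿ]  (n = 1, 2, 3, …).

Ratio test: |a_{n+1}/a_n| = [(2n + 4)/(2(n+1) + 4)] · 10/7 → 10/7 as n → ∞.
Successive powers of (t + 8) differ by 2, so the series converges when |t + 8|² · 10/7 < 1, i.e. |t + 8| < √(7/10). So R = √70/10.

R = √70/10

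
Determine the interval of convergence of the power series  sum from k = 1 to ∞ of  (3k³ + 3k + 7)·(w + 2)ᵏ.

By the ratio test, |a_{k+1}/a_k| = (3(k+1)³ + 3(k+1) + 7)/(3k³ + 3k + 7) → 1.
Hence R = 1.
When w = -1, the terms do not tend to 0, so the series diverges.
Check w = -3: the terms have absolute value of order k³, which does not tend to 0, so the series diverges by the divergence test.

(-3, -1)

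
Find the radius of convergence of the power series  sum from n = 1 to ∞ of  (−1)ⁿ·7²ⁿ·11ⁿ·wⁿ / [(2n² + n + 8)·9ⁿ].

The ratio of consecutive coefficients is [(2n² + n + 8)/(2(n+1)² + (n+1) + 8)] · 49·11/9 → 539/9.
Convergence for |w| · 539/9 < 1, i.e. |w| < 9/539. So R = 9/539.

R = 9/539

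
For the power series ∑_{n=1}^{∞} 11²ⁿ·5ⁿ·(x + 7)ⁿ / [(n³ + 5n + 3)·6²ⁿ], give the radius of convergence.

R = 36/605

The ratio of consecutive coefficients is [(n³ + 5n + 3)/((n+1)³ + 5(n+1) + 3)] · 121·5/36 → 605/36.
The series converges when 605/36 · |x + 7| < 1, giving R = 36/605.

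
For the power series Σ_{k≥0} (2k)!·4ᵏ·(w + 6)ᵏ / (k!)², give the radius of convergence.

R = 1/16

The ratio of consecutive coefficients is (2k+1)·(2k+2)/(k+1)² · 4 → 16.
The series converges when 16 · |w + 6| < 1, giving R = 1/16.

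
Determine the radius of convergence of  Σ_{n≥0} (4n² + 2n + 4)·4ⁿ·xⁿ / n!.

By the ratio test, |a_{n+1}/a_n| = (4(n+1)² + 2(n+1) + 4)/(4n² + 2n + 4) · 4 · 1/(n+1) → 0.
Since the limit is 0 < 1 for every x, the series converges on all of ℝ and R = ∞.

R = ∞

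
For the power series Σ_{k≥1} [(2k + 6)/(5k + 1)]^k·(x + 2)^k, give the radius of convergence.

R = 5/2

Applying the root test, |a_k|^(1/k) = (2k + 6)/(5k + 1) → 2/5.
Hence the series converges for |x + 2| < 1/(2/5) = 5/2, so the radius of convergence is 5/2.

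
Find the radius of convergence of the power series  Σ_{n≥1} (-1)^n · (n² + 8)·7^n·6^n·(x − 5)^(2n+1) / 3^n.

By the ratio test, |a_{n+1}/a_n| = [((n+1)² + 8)/(n² + 8)] · 7·6/3 → 14.
Successive powers of (x − 5) differ by 2, so the series converges when |x − 5|² · 14 < 1, i.e. |x − 5| < √(1/14). So R = √14/14.

R = √14/14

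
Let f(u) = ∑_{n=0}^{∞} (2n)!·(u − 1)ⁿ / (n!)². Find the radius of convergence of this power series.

Apply the ratio test: |a_{n+1}| / |a_n| = (2n+1)·(2n+2)/(n+1)², which tends to 4 as n → ∞.
Hence the series converges for |u − 1| < 1/(4) = 1/4, so the radius of convergence is 1/4.

R = 1/4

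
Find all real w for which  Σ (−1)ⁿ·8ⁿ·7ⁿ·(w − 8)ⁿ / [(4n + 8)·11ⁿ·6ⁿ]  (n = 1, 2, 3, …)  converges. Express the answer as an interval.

(191/28, 257/28]

Apply the ratio test: |a_{n+1}| / |a_n| = [(4n + 8)/(4(n+1) + 8)] · 8·7/(11·6), which tends to 28/33 as n → ∞.
Hence the series converges for |w − 8| < 1/(28/33) = 33/28, so the radius of convergence is 33/28.
When w = 257/28, convergence follows from the alternating series test (terms decrease monotonically to 0).
Check w = 191/28: the terms are asymptotic to a nonzero constant times 1/n, so the series diverges by limit comparison with Σ 1/n.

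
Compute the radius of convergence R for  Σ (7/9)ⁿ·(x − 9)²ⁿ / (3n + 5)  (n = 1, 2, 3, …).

R = 3√7/7

Ratio test: |a_{n+1}/a_n| = [(3n + 5)/(3(n+1) + 5)] · 7/9 → 7/9 as n → ∞.
Writing y = (x − 9)², the series in y has radius 9/7, so |x − 9| < √(9/7) and R = 3√7/7.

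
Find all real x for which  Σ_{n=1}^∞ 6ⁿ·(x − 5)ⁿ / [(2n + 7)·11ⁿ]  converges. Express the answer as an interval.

By the ratio test, |a_{n+1}/a_n| = [(2n + 7)/(2(n+1) + 7)] · 6/11 → 6/11.
The series converges when 6/11 · |x − 5| < 1, giving R = 11/6.
Endpoint x = 41/6: the terms behave like c/n; limit comparison with the harmonic series gives divergence.
When x = 19/6, an alternating series whose terms decrease to 0 in absolute value, so it converges by the Leibniz criterion.

[19/6, 41/6)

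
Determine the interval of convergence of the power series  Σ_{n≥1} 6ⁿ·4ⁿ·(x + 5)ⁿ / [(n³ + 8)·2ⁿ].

[-61/12, -59/12]

By the ratio test, |a_{n+1}/a_n| = [(n³ + 8)/((n+1)³ + 8)] · 6·4/2 → 12.
Thus R = 1/(12) = 1/12.
At x = -59/12: absolute convergence follows by limit comparison with Σ 1/n³.
At x = -61/12: the series is dominated by a constant times Σ 1/n³, which converges (p = 3 > 1).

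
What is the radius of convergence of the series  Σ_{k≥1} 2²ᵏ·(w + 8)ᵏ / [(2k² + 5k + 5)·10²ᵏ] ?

R = 25

By the ratio test, |a_{k+1}/a_k| = [(2k² + 5k + 5)/(2(k+1)² + 5(k+1) + 5)] · 4/100 → 1/25.
Convergence for |w + 8| · 1/25 < 1, i.e. |w + 8| < 25. So R = 25.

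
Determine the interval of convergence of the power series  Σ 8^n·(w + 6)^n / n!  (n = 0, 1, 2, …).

(−∞, ∞)

Ratio test: |a_{n+1}/a_n| = 8 · 1/(n+1) → 0 as n → ∞.
Since the limit is 0 < 1 for every w, the series converges on all of ℝ and R = ∞.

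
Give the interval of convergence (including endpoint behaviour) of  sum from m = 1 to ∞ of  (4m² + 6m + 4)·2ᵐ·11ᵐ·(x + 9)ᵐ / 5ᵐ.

The ratio of consecutive coefficients is [(4(m+1)² + 6(m+1) + 4)/(4m² + 6m + 4)] · 2·11/5 → 22/5.
Hence the series converges for |x + 9| < 1/(22/5) = 5/22, so the radius of convergence is 5/22.
When x = -193/22, the terms have absolute value of order m², which does not tend to 0, so the series diverges by the divergence test.
Endpoint x = -203/22: the terms do not tend to 0, so the series diverges.

(-203/22, -193/22)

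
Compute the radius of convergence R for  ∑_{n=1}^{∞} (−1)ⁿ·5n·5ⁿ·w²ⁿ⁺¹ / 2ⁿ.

R = √10/5

By the ratio test, |a_{n+1}/a_n| = [5(n+1)/5n] · 5/2 → 5/2.
Writing y = w², the series in y has radius 2/5, so |w| < √(2/5) and R = √10/5.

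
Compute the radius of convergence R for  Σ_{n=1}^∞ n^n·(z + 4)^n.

Applying the root test, |a_n|^(1/n) = n → ∞.
Since the n-th root of |a_n| is unbounded, the series converges only at z = -4; R = 0.

R = 0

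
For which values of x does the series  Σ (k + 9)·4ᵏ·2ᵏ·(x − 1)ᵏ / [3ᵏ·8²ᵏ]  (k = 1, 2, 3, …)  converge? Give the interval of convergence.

The ratio of consecutive coefficients is [((k+1) + 9)/(k + 9)] · 4·2/(3·64) → 1/24.
Hence the series converges for |x − 1| < 1/(1/24) = 24, so the radius of convergence is 24.
Check x = 25: the k-th term does not approach 0; divergence by the term test.
Check x = -23: the k-th term does not approach 0; divergence by the term test.

(-23, 25)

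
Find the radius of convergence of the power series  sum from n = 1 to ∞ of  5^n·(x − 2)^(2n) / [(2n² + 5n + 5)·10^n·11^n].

R = √22

Ratio test: |a_{n+1}/a_n| = [(2n² + 5n + 5)/(2(n+1)² + 5(n+1) + 5)] · 5/(10·11) → 1/22 as n → ∞.
Since the exponent of (x − 2) increases by 2 each term, convergence requires |x − 2|² < 22, hence R = √22.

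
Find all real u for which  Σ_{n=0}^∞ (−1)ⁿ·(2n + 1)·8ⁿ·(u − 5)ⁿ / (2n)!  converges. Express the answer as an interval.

Ratio test: |a_{n+1}/a_n| = (2(n+1) + 1)/(2n + 1) · 8 · 1/[(2n+1)·(2n+2)] → 0 as n → ∞.
Since the limit is 0 < 1 for every u, the series converges on all of ℝ and R = ∞.

(−∞, ∞)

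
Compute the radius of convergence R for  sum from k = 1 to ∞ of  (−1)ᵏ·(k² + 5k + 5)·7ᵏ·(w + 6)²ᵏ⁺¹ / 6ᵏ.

By the ratio test, |a_{k+1}/a_k| = [((k+1)² + 5(k+1) + 5)/(k² + 5k + 5)] · 7/6 → 7/6.
Since the exponent of (w + 6) increases by 2 each term, convergence requires |w + 6|² < 6/7, hence R = √42/7.

R = √42/7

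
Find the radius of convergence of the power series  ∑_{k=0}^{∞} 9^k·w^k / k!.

R = ∞

Apply the ratio test: |a_{k+1}| / |a_k| = 9 · 1/(k+1), which tends to 0 as k → ∞.
Since the limit is 0 < 1 for every w, the series converges on all of ℝ and R = ∞.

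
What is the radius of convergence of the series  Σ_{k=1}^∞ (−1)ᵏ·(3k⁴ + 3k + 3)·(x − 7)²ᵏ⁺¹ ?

Apply the ratio test: |a_{k+1}| / |a_k| = (3(k+1)⁴ + 3(k+1) + 3)/(3k⁴ + 3k + 3), which tends to 1 as k → ∞.
Writing y = (x − 7)², the series in y has radius 1, so |x − 7| < √(1) = 1 and R = 1.

R = 1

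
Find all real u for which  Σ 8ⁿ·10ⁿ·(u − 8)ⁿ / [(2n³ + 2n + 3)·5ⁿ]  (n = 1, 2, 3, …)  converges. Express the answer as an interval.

[127/16, 129/16]

The ratio of consecutive coefficients is [(2n³ + 2n + 3)/(2(n+1)³ + 2(n+1) + 3)] · 8·10/5 → 16.
The series converges when 16 · |u − 8| < 1, giving R = 1/16.
Check u = 129/16: the terms are on the order of 1/n³, so the series converges absolutely by comparison with the p-series (p = 3 > 1).
When u = 127/16, the terms are on the order of 1/n³, so the series converges absolutely by comparison with the p-series (p = 3 > 1).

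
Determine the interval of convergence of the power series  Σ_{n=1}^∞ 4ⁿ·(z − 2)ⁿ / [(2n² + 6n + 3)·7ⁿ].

Apply the ratio test: |a_{n+1}| / |a_n| = [(2n² + 6n + 3)/(2(n+1)² + 6(n+1) + 3)] · 4/7, which tends to 4/7 as n → ∞.
Thus R = 1/(4/7) = 7/4.
Check z = 15/4: the series is dominated by a constant times Σ 1/n², which converges (p = 2 > 1).
At z = 1/4: the terms are on the order of 1/n², so the series converges absolutely by comparison with the p-series (p = 2 > 1).

[1/4, 15/4]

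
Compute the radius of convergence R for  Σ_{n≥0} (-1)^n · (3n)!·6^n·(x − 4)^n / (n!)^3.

Apply the ratio test: |a_{n+1}| / |a_n| = (3n+1)·(3n+2)·(3n+3)/(n+1)³ · 6, which tends to 162 as n → ∞.
Thus R = 1/(162) = 1/162.

R = 1/162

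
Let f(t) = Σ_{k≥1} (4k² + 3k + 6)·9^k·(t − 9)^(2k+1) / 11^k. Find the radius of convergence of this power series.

The ratio of consecutive coefficients is [(4(k+1)² + 3(k+1) + 6)/(4k² + 3k + 6)] · 9/11 → 9/11.
Writing y = (t − 9)², the series in y has radius 11/9, so |t − 9| < √(11/9) and R = √11/3.

R = √11/3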